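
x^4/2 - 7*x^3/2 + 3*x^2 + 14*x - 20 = (x/2 + 1)*(x - 5)*(x - 2)^2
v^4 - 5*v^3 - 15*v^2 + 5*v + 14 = (v - 7)*(v - 1)*(v + 1)*(v + 2)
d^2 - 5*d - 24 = (d - 8)*(d + 3)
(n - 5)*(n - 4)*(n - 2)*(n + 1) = n^4 - 10*n^3 + 27*n^2 - 2*n - 40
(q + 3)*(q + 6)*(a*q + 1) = a*q^3 + 9*a*q^2 + 18*a*q + q^2 + 9*q + 18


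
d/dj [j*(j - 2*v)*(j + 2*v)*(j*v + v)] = v*(4*j^3 + 3*j^2 - 8*j*v^2 - 4*v^2)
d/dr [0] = 0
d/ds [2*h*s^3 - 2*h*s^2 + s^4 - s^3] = s*(6*h*s - 4*h + 4*s^2 - 3*s)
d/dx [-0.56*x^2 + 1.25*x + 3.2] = 1.25 - 1.12*x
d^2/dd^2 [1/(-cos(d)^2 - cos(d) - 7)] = (4*sin(d)^4 + 25*sin(d)^2 - 43*cos(d)/4 + 3*cos(3*d)/4 - 17)/(-sin(d)^2 + cos(d) + 8)^3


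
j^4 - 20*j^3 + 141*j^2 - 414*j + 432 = (j - 8)*(j - 6)*(j - 3)^2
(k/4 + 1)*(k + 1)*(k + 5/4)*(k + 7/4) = k^4/4 + 2*k^3 + 339*k^2/64 + 367*k/64 + 35/16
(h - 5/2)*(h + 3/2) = h^2 - h - 15/4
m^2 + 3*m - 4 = (m - 1)*(m + 4)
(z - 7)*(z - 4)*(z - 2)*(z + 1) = z^4 - 12*z^3 + 37*z^2 - 6*z - 56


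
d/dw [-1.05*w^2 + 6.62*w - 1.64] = 6.62 - 2.1*w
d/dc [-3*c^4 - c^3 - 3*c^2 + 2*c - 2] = -12*c^3 - 3*c^2 - 6*c + 2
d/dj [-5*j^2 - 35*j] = -10*j - 35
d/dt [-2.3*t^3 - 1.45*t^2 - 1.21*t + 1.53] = -6.9*t^2 - 2.9*t - 1.21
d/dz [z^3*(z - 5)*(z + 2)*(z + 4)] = z^2*(6*z^3 + 5*z^2 - 88*z - 120)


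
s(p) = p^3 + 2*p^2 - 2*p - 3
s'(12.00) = 478.00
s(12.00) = 1989.00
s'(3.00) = 37.00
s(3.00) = 36.00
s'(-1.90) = 1.23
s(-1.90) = 1.16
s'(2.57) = 28.09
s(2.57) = 22.04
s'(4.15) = 66.27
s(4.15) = 94.62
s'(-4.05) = 31.01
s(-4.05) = -28.53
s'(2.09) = 19.46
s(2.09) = 10.69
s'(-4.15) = 33.07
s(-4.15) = -31.73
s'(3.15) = 40.37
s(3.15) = 41.80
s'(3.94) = 60.33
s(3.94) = 81.33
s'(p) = 3*p^2 + 4*p - 2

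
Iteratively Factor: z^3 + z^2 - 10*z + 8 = (z - 1)*(z^2 + 2*z - 8) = (z - 2)*(z - 1)*(z + 4)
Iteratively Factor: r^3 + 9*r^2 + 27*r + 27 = (r + 3)*(r^2 + 6*r + 9) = (r + 3)^2*(r + 3)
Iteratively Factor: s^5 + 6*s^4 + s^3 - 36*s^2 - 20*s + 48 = (s - 2)*(s^4 + 8*s^3 + 17*s^2 - 2*s - 24) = (s - 2)*(s + 3)*(s^3 + 5*s^2 + 2*s - 8) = (s - 2)*(s + 3)*(s + 4)*(s^2 + s - 2) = (s - 2)*(s + 2)*(s + 3)*(s + 4)*(s - 1)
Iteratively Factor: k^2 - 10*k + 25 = (k - 5)*(k - 5)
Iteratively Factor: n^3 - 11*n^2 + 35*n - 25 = (n - 5)*(n^2 - 6*n + 5) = (n - 5)^2*(n - 1)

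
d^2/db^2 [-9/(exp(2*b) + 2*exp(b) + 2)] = 18*(-4*(exp(b) + 1)^2*exp(b) + (2*exp(b) + 1)*(exp(2*b) + 2*exp(b) + 2))*exp(b)/(exp(2*b) + 2*exp(b) + 2)^3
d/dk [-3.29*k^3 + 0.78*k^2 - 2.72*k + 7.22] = -9.87*k^2 + 1.56*k - 2.72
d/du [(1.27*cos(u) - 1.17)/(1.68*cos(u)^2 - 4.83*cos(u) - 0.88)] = (2.1336*cos(u)^2 - 3.9312*cos(u) + 6.7687)*sin(u)/(2.8224*cos(u)^4 - 16.2288*cos(u)^3 + 20.3721*cos(u)^2 + 8.5008*cos(u) + 0.7744)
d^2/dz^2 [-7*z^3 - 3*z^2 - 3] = -42*z - 6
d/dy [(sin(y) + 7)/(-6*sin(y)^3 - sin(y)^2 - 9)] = (12*sin(y)^3 + 127*sin(y)^2 + 14*sin(y) - 9)*cos(y)/(6*sin(y)^3 + sin(y)^2 + 9)^2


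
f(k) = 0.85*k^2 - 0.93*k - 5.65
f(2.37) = -3.08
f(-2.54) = 2.20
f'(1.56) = 1.72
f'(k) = 1.7*k - 0.93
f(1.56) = -5.03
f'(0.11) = -0.74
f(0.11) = -5.74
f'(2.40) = 3.15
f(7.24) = 32.17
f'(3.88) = 5.67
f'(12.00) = 19.47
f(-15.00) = 199.55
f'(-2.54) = -5.25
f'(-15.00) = -26.43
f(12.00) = 105.59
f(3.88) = 3.54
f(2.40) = -2.99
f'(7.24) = 11.38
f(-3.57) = 8.50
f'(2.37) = 3.10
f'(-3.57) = -7.00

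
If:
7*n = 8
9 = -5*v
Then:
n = 8/7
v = -9/5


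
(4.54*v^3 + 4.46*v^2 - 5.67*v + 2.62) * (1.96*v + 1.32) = 8.8984*v^4 + 14.7344*v^3 - 5.226*v^2 - 2.3492*v + 3.4584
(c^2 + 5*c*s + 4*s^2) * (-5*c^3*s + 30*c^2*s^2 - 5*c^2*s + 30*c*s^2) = -5*c^5*s + 5*c^4*s^2 - 5*c^4*s + 130*c^3*s^3 + 5*c^3*s^2 + 120*c^2*s^4 + 130*c^2*s^3 + 120*c*s^4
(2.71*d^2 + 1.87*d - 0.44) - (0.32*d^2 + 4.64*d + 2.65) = 2.39*d^2 - 2.77*d - 3.09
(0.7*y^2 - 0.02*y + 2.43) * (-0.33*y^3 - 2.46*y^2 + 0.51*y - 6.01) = -0.231*y^5 - 1.7154*y^4 - 0.3957*y^3 - 10.195*y^2 + 1.3595*y - 14.6043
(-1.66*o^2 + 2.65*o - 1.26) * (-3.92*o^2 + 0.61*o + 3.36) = 6.5072*o^4 - 11.4006*o^3 + 0.9781*o^2 + 8.1354*o - 4.2336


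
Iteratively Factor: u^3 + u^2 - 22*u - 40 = (u + 4)*(u^2 - 3*u - 10) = (u - 5)*(u + 4)*(u + 2)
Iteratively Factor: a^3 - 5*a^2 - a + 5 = (a + 1)*(a^2 - 6*a + 5) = (a - 1)*(a + 1)*(a - 5)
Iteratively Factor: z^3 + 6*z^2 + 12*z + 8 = (z + 2)*(z^2 + 4*z + 4) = (z + 2)^2*(z + 2)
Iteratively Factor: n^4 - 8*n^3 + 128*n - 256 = (n - 4)*(n^3 - 4*n^2 - 16*n + 64) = (n - 4)*(n + 4)*(n^2 - 8*n + 16) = (n - 4)^2*(n + 4)*(n - 4)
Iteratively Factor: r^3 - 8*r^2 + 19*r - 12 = (r - 3)*(r^2 - 5*r + 4) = (r - 4)*(r - 3)*(r - 1)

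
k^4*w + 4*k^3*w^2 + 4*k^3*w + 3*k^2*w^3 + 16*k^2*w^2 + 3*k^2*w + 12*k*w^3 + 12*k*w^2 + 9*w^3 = (k + 3)*(k + w)*(k + 3*w)*(k*w + w)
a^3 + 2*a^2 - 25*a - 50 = (a - 5)*(a + 2)*(a + 5)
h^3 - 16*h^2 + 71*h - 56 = (h - 8)*(h - 7)*(h - 1)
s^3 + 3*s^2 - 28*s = s*(s - 4)*(s + 7)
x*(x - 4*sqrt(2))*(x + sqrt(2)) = x^3 - 3*sqrt(2)*x^2 - 8*x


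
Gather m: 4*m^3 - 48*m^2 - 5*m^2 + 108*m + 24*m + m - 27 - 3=4*m^3 - 53*m^2 + 133*m - 30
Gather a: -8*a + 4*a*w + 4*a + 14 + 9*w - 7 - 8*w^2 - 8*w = a*(4*w - 4) - 8*w^2 + w + 7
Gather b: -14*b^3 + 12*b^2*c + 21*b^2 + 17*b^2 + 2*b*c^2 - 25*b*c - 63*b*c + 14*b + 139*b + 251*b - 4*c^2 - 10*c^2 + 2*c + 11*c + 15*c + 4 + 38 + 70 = -14*b^3 + b^2*(12*c + 38) + b*(2*c^2 - 88*c + 404) - 14*c^2 + 28*c + 112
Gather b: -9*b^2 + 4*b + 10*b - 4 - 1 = -9*b^2 + 14*b - 5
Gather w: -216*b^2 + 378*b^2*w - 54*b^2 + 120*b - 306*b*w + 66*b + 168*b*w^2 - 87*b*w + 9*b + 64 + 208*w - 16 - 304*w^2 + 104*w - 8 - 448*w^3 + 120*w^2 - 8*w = -270*b^2 + 195*b - 448*w^3 + w^2*(168*b - 184) + w*(378*b^2 - 393*b + 304) + 40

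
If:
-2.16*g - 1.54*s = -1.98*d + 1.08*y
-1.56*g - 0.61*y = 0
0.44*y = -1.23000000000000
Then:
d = 0.777777777777778*s - 0.332326764144946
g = 1.09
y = -2.80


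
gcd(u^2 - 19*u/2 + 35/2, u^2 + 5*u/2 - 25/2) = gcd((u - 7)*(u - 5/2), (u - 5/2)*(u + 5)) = u - 5/2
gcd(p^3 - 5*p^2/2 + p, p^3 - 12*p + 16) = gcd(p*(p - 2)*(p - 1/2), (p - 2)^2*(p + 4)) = p - 2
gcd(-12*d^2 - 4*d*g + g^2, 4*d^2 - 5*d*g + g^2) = 1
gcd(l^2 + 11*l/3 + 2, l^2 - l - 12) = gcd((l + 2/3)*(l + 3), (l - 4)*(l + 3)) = l + 3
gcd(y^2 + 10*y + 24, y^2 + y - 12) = y + 4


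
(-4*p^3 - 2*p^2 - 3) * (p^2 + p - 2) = -4*p^5 - 6*p^4 + 6*p^3 + p^2 - 3*p + 6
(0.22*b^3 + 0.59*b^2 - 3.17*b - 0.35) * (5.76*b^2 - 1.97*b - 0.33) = 1.2672*b^5 + 2.965*b^4 - 19.4941*b^3 + 4.0342*b^2 + 1.7356*b + 0.1155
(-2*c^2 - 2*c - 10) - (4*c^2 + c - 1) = -6*c^2 - 3*c - 9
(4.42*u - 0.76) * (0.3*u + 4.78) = 1.326*u^2 + 20.8996*u - 3.6328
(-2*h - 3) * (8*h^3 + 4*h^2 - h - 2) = -16*h^4 - 32*h^3 - 10*h^2 + 7*h + 6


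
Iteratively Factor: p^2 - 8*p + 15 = (p - 3)*(p - 5)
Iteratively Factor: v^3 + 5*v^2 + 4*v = (v + 1)*(v^2 + 4*v) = (v + 1)*(v + 4)*(v)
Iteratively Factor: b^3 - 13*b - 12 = (b + 1)*(b^2 - b - 12) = (b - 4)*(b + 1)*(b + 3)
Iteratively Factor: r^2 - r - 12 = (r + 3)*(r - 4)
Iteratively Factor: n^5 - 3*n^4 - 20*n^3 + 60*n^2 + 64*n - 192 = (n - 2)*(n^4 - n^3 - 22*n^2 + 16*n + 96) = (n - 2)*(n + 2)*(n^3 - 3*n^2 - 16*n + 48) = (n - 3)*(n - 2)*(n + 2)*(n^2 - 16) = (n - 3)*(n - 2)*(n + 2)*(n + 4)*(n - 4)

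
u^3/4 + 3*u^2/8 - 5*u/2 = u*(u/4 + 1)*(u - 5/2)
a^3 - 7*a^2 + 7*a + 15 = (a - 5)*(a - 3)*(a + 1)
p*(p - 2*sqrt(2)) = p^2 - 2*sqrt(2)*p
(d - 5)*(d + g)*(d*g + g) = d^3*g + d^2*g^2 - 4*d^2*g - 4*d*g^2 - 5*d*g - 5*g^2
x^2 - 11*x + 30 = (x - 6)*(x - 5)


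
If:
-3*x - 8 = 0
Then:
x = -8/3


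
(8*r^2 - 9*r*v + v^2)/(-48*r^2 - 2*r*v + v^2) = (-r + v)/(6*r + v)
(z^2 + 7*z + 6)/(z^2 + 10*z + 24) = (z + 1)/(z + 4)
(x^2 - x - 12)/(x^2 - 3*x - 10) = (-x^2 + x + 12)/(-x^2 + 3*x + 10)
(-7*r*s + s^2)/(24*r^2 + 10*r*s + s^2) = s*(-7*r + s)/(24*r^2 + 10*r*s + s^2)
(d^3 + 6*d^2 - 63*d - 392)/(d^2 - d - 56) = d + 7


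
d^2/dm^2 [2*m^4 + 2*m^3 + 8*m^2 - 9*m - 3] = 24*m^2 + 12*m + 16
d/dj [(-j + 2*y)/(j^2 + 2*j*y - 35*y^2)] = (-j^2 - 2*j*y + 35*y^2 + 2*(j - 2*y)*(j + y))/(j^2 + 2*j*y - 35*y^2)^2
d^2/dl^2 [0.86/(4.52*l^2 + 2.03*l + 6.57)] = (-35.140288*l^2 - 15.782032*l + 0.86*(9.04*l + 2.03)*(18.08*l + 4.06) - 51.077808)/(4.52*l^2 + 2.03*l + 6.57)^3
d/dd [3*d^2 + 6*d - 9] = 6*d + 6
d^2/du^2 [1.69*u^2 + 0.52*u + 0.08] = 3.38000000000000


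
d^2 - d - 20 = (d - 5)*(d + 4)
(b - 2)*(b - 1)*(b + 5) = b^3 + 2*b^2 - 13*b + 10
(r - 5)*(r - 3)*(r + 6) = r^3 - 2*r^2 - 33*r + 90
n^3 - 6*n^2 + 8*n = n*(n - 4)*(n - 2)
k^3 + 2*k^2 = k^2*(k + 2)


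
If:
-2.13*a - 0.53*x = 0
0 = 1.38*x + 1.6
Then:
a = 0.29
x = -1.16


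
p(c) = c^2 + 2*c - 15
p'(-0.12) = 1.76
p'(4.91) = 11.82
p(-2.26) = -14.41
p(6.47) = 39.80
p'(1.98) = 5.96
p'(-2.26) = -2.52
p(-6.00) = 9.00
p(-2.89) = -12.43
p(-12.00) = 105.00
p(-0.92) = -15.99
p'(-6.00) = -10.00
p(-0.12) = -15.23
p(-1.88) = -15.23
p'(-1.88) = -1.76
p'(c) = 2*c + 2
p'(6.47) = 14.94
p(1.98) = -7.12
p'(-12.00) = -22.00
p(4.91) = 18.93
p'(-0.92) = 0.16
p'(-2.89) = -3.78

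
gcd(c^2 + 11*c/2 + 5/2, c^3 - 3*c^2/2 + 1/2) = c + 1/2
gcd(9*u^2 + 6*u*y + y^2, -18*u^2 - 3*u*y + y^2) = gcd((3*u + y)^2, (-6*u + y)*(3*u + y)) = 3*u + y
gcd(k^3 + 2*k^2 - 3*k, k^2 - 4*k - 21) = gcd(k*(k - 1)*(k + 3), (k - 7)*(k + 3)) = k + 3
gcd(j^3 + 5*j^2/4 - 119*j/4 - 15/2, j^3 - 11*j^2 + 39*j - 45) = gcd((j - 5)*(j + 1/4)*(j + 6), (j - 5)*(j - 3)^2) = j - 5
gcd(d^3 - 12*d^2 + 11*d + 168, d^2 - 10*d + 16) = d - 8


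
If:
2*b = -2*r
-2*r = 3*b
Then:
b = 0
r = 0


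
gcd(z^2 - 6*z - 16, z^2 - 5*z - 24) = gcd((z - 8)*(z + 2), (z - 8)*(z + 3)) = z - 8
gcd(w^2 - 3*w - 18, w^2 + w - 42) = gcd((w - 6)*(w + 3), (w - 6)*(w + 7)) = w - 6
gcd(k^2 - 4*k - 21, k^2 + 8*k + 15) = k + 3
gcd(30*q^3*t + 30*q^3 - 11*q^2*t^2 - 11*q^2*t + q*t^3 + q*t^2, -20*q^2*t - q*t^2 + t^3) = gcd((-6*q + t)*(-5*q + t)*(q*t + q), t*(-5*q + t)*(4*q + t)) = 5*q - t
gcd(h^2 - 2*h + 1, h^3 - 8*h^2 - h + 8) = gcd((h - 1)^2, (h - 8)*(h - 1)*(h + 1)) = h - 1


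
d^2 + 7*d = d*(d + 7)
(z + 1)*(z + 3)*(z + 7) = z^3 + 11*z^2 + 31*z + 21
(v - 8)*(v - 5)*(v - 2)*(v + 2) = v^4 - 13*v^3 + 36*v^2 + 52*v - 160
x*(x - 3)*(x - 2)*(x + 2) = x^4 - 3*x^3 - 4*x^2 + 12*x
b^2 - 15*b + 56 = (b - 8)*(b - 7)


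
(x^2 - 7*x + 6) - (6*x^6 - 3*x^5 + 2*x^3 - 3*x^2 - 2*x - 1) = -6*x^6 + 3*x^5 - 2*x^3 + 4*x^2 - 5*x + 7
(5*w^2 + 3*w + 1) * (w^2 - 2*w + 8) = 5*w^4 - 7*w^3 + 35*w^2 + 22*w + 8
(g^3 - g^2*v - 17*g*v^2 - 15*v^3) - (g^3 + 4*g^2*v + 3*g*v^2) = -5*g^2*v - 20*g*v^2 - 15*v^3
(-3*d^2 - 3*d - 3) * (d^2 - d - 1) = -3*d^4 + 3*d^2 + 6*d + 3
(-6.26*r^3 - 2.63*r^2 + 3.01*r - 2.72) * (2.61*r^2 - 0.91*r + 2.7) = -16.3386*r^5 - 1.1677*r^4 - 6.6526*r^3 - 16.9393*r^2 + 10.6022*r - 7.344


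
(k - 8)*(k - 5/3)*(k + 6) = k^3 - 11*k^2/3 - 134*k/3 + 80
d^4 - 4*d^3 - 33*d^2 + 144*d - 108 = (d - 6)*(d - 3)*(d - 1)*(d + 6)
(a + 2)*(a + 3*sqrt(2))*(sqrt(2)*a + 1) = sqrt(2)*a^3 + 2*sqrt(2)*a^2 + 7*a^2 + 3*sqrt(2)*a + 14*a + 6*sqrt(2)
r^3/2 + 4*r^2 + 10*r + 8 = (r/2 + 1)*(r + 2)*(r + 4)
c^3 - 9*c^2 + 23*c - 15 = (c - 5)*(c - 3)*(c - 1)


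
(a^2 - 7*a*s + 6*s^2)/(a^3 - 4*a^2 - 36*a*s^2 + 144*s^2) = (a - s)/(a^2 + 6*a*s - 4*a - 24*s)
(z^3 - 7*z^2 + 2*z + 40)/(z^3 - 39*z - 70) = (z^2 - 9*z + 20)/(z^2 - 2*z - 35)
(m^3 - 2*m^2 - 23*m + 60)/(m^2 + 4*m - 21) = (m^2 + m - 20)/(m + 7)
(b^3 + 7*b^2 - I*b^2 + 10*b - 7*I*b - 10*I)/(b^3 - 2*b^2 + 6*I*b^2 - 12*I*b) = (b^3 + b^2*(7 - I) + b*(10 - 7*I) - 10*I)/(b*(b^2 + 2*b*(-1 + 3*I) - 12*I))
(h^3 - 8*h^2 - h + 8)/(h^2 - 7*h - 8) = h - 1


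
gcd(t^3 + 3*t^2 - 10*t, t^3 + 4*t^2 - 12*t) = t^2 - 2*t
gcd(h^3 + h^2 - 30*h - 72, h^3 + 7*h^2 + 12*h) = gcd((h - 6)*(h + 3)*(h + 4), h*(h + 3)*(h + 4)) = h^2 + 7*h + 12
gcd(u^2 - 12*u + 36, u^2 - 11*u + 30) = u - 6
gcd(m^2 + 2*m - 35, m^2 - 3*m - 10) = m - 5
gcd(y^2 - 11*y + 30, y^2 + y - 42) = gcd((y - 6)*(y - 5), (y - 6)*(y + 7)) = y - 6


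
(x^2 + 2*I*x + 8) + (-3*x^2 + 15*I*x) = -2*x^2 + 17*I*x + 8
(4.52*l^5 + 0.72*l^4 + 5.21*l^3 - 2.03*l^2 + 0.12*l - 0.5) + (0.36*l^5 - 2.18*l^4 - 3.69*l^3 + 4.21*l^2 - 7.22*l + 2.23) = 4.88*l^5 - 1.46*l^4 + 1.52*l^3 + 2.18*l^2 - 7.1*l + 1.73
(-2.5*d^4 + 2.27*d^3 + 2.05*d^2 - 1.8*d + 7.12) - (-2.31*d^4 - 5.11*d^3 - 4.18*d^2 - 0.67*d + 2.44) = -0.19*d^4 + 7.38*d^3 + 6.23*d^2 - 1.13*d + 4.68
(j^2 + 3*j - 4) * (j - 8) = j^3 - 5*j^2 - 28*j + 32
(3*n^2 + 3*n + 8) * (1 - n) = -3*n^3 - 5*n + 8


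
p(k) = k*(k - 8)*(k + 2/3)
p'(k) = k*(k - 8) + k*(k + 2/3) + (k - 8)*(k + 2/3)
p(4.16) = -77.10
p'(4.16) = -14.43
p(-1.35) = -8.63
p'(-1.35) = 19.93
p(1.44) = -19.90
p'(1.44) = -20.23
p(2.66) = -47.25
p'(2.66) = -23.12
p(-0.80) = -0.94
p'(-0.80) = 8.32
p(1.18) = -14.86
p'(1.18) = -18.46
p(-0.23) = 0.83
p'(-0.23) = -1.80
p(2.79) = -50.25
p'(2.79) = -22.90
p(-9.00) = -1275.00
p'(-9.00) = 369.67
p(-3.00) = -77.00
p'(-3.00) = 65.67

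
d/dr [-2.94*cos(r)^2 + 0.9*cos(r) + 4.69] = (5.88*cos(r) - 0.9)*sin(r)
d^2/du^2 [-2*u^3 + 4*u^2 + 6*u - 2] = 8 - 12*u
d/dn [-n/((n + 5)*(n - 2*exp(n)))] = (-n*(n + 5)*(2*exp(n) - 1) + n*(n - 2*exp(n)) - (n + 5)*(n - 2*exp(n)))/((n + 5)^2*(n - 2*exp(n))^2)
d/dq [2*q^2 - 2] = 4*q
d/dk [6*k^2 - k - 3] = 12*k - 1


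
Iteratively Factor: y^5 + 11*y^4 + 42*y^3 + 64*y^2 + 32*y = (y + 4)*(y^4 + 7*y^3 + 14*y^2 + 8*y) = (y + 4)^2*(y^3 + 3*y^2 + 2*y) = y*(y + 4)^2*(y^2 + 3*y + 2) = y*(y + 2)*(y + 4)^2*(y + 1)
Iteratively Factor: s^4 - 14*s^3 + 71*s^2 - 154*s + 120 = (s - 3)*(s^3 - 11*s^2 + 38*s - 40) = (s - 4)*(s - 3)*(s^2 - 7*s + 10) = (s - 4)*(s - 3)*(s - 2)*(s - 5)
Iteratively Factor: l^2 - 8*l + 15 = (l - 3)*(l - 5)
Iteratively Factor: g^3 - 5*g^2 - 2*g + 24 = (g - 3)*(g^2 - 2*g - 8) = (g - 4)*(g - 3)*(g + 2)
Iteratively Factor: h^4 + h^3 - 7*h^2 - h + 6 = (h - 2)*(h^3 + 3*h^2 - h - 3) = (h - 2)*(h + 3)*(h^2 - 1) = (h - 2)*(h - 1)*(h + 3)*(h + 1)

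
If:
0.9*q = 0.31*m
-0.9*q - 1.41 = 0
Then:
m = -4.55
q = -1.57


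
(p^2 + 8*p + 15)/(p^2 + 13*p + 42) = (p^2 + 8*p + 15)/(p^2 + 13*p + 42)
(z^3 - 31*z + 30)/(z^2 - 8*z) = (z^3 - 31*z + 30)/(z*(z - 8))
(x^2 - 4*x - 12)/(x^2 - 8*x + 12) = (x + 2)/(x - 2)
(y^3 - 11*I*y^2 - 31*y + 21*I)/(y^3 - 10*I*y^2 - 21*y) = (y - I)/y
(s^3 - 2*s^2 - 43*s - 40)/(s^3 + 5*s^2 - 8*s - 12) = (s^2 - 3*s - 40)/(s^2 + 4*s - 12)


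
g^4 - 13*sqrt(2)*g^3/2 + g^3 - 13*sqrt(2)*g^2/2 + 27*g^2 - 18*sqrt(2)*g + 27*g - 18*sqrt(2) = (g + 1)*(g - 3*sqrt(2))*(g - 2*sqrt(2))*(g - 3*sqrt(2)/2)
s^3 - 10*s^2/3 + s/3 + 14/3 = (s - 7/3)*(s - 2)*(s + 1)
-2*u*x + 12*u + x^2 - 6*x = (-2*u + x)*(x - 6)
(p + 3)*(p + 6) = p^2 + 9*p + 18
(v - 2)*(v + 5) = v^2 + 3*v - 10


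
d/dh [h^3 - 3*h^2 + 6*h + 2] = 3*h^2 - 6*h + 6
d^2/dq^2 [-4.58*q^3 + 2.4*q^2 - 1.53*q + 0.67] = 4.8 - 27.48*q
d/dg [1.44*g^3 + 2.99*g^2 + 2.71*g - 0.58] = 4.32*g^2 + 5.98*g + 2.71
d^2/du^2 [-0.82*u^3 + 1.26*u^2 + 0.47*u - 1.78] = 2.52 - 4.92*u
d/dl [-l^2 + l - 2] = 1 - 2*l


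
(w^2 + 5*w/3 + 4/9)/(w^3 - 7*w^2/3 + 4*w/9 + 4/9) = (3*w + 4)/(3*w^2 - 8*w + 4)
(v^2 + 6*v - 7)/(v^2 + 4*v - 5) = (v + 7)/(v + 5)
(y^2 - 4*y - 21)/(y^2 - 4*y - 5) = (-y^2 + 4*y + 21)/(-y^2 + 4*y + 5)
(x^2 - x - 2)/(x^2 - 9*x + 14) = (x + 1)/(x - 7)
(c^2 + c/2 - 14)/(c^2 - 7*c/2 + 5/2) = (2*c^2 + c - 28)/(2*c^2 - 7*c + 5)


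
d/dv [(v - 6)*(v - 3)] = 2*v - 9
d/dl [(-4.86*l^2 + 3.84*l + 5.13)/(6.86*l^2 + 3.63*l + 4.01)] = (-43.9842*l^2 - 109.3608*l - 3.2235)/(47.0596*l^4 + 49.8036*l^3 + 68.1941*l^2 + 29.1126*l + 16.0801)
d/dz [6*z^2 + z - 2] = 12*z + 1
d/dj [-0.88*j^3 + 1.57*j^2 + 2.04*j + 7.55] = -2.64*j^2 + 3.14*j + 2.04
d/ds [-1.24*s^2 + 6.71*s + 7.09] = 6.71 - 2.48*s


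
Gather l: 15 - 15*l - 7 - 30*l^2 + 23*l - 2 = -30*l^2 + 8*l + 6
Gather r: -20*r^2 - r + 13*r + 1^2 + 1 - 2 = -20*r^2 + 12*r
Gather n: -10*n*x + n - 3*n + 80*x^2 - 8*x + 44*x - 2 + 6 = n*(-10*x - 2) + 80*x^2 + 36*x + 4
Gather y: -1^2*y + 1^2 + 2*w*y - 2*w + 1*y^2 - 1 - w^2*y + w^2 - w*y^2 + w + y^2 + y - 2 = w^2 - w + y^2*(2 - w) + y*(-w^2 + 2*w) - 2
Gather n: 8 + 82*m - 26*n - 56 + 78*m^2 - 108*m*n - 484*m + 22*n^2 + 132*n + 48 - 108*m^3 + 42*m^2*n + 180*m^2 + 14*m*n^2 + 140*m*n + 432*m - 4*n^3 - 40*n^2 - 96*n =-108*m^3 + 258*m^2 + 30*m - 4*n^3 + n^2*(14*m - 18) + n*(42*m^2 + 32*m + 10)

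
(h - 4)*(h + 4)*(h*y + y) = h^3*y + h^2*y - 16*h*y - 16*y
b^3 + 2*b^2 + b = b*(b + 1)^2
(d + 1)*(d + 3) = d^2 + 4*d + 3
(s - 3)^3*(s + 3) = s^4 - 6*s^3 + 54*s - 81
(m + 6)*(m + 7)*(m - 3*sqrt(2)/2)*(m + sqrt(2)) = m^4 - sqrt(2)*m^3/2 + 13*m^3 - 13*sqrt(2)*m^2/2 + 39*m^2 - 39*m - 21*sqrt(2)*m - 126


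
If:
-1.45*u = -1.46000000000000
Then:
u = 1.01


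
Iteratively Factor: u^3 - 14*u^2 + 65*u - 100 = (u - 5)*(u^2 - 9*u + 20) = (u - 5)^2*(u - 4)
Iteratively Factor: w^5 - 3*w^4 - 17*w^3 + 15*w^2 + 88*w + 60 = (w + 1)*(w^4 - 4*w^3 - 13*w^2 + 28*w + 60) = (w + 1)*(w + 2)*(w^3 - 6*w^2 - w + 30) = (w - 5)*(w + 1)*(w + 2)*(w^2 - w - 6) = (w - 5)*(w - 3)*(w + 1)*(w + 2)*(w + 2)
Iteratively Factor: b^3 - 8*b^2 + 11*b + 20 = (b - 4)*(b^2 - 4*b - 5) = (b - 4)*(b + 1)*(b - 5)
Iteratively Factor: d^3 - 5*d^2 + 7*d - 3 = (d - 1)*(d^2 - 4*d + 3) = (d - 3)*(d - 1)*(d - 1)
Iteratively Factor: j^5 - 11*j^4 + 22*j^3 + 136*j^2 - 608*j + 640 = (j + 4)*(j^4 - 15*j^3 + 82*j^2 - 192*j + 160) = (j - 4)*(j + 4)*(j^3 - 11*j^2 + 38*j - 40) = (j - 4)^2*(j + 4)*(j^2 - 7*j + 10) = (j - 4)^2*(j - 2)*(j + 4)*(j - 5)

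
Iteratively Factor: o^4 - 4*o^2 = (o - 2)*(o^3 + 2*o^2) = (o - 2)*(o + 2)*(o^2) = o*(o - 2)*(o + 2)*(o)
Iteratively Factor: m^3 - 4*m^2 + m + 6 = (m - 3)*(m^2 - m - 2) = (m - 3)*(m - 2)*(m + 1)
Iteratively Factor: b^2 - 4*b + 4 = (b - 2)*(b - 2)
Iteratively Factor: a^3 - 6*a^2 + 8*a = (a)*(a^2 - 6*a + 8) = a*(a - 4)*(a - 2)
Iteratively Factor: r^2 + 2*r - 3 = (r - 1)*(r + 3)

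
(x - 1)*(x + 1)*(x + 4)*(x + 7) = x^4 + 11*x^3 + 27*x^2 - 11*x - 28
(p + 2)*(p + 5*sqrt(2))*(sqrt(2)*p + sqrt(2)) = sqrt(2)*p^3 + 3*sqrt(2)*p^2 + 10*p^2 + 2*sqrt(2)*p + 30*p + 20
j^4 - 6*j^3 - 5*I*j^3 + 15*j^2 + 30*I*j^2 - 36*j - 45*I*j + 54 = (j - 3)^2*(j - 6*I)*(j + I)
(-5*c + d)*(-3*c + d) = 15*c^2 - 8*c*d + d^2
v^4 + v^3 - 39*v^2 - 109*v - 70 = (v - 7)*(v + 1)*(v + 2)*(v + 5)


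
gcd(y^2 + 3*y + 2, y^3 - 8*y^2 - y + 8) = y + 1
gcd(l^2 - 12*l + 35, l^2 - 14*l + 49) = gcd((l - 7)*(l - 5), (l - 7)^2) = l - 7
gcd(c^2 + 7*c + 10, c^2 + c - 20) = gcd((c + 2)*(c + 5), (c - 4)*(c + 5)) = c + 5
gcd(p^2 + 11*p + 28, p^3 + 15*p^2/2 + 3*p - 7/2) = p + 7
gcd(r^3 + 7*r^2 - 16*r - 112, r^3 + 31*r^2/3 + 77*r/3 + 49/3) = r + 7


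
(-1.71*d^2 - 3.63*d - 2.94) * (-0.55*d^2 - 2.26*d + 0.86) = 0.9405*d^4 + 5.8611*d^3 + 8.3502*d^2 + 3.5226*d - 2.5284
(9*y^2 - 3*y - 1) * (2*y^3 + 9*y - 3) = 18*y^5 - 6*y^4 + 79*y^3 - 54*y^2 + 3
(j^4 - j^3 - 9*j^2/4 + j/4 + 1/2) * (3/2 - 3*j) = -3*j^5 + 9*j^4/2 + 21*j^3/4 - 33*j^2/8 - 9*j/8 + 3/4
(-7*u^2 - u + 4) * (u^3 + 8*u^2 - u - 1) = -7*u^5 - 57*u^4 + 3*u^3 + 40*u^2 - 3*u - 4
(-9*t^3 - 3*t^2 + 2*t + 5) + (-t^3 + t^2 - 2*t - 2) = -10*t^3 - 2*t^2 + 3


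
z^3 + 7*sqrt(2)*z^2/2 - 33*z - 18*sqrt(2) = (z - 3*sqrt(2))*(z + sqrt(2)/2)*(z + 6*sqrt(2))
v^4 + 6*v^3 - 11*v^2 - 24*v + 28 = (v - 2)*(v - 1)*(v + 2)*(v + 7)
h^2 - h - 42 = (h - 7)*(h + 6)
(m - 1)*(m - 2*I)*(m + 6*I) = m^3 - m^2 + 4*I*m^2 + 12*m - 4*I*m - 12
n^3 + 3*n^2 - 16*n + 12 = (n - 2)*(n - 1)*(n + 6)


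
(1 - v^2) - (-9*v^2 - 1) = 8*v^2 + 2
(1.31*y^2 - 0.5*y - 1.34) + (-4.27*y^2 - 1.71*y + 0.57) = -2.96*y^2 - 2.21*y - 0.77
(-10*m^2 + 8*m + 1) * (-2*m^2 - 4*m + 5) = 20*m^4 + 24*m^3 - 84*m^2 + 36*m + 5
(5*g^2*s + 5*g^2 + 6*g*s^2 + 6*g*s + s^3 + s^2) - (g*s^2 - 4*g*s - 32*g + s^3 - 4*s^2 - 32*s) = 5*g^2*s + 5*g^2 + 5*g*s^2 + 10*g*s + 32*g + 5*s^2 + 32*s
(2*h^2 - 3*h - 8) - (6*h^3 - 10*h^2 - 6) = -6*h^3 + 12*h^2 - 3*h - 2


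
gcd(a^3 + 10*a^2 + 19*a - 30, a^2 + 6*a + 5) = a + 5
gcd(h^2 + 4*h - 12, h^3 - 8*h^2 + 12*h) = h - 2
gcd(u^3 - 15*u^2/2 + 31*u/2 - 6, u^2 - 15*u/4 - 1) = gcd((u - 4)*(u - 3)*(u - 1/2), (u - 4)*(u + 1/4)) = u - 4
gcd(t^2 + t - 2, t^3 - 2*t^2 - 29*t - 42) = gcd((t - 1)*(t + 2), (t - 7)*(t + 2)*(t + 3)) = t + 2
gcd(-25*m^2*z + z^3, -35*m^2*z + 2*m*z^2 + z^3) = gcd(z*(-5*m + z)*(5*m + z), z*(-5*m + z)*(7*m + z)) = -5*m*z + z^2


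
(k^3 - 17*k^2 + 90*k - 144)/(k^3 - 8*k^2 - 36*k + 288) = (k - 3)/(k + 6)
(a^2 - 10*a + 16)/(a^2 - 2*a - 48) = (a - 2)/(a + 6)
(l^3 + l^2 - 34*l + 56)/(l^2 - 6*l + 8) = l + 7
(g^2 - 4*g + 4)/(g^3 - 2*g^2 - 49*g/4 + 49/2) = 4*(g - 2)/(4*g^2 - 49)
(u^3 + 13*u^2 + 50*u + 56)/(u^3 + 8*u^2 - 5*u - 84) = (u + 2)/(u - 3)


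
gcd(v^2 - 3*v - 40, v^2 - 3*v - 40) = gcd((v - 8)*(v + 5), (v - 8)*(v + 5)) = v^2 - 3*v - 40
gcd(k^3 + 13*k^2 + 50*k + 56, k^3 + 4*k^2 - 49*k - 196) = k^2 + 11*k + 28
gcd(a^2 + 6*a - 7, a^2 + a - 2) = a - 1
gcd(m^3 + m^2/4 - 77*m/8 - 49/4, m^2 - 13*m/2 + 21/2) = m - 7/2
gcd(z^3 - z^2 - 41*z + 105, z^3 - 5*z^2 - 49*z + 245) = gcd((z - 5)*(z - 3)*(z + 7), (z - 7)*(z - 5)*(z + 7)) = z^2 + 2*z - 35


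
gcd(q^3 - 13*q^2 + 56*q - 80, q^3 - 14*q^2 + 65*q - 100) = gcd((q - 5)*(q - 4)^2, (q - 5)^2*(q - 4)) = q^2 - 9*q + 20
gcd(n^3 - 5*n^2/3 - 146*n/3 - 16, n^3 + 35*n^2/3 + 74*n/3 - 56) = n + 6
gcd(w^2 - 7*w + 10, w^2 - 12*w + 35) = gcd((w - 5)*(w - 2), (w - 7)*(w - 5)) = w - 5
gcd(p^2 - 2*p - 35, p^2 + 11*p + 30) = p + 5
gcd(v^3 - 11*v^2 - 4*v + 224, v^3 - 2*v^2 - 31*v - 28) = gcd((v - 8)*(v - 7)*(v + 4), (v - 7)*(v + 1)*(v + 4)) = v^2 - 3*v - 28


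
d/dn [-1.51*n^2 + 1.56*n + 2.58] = 1.56 - 3.02*n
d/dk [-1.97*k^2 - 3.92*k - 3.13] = -3.94*k - 3.92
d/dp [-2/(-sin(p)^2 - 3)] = -8*sin(2*p)/(cos(2*p) - 7)^2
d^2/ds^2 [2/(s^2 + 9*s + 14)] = 4*(-s^2 - 9*s + (2*s + 9)^2 - 14)/(s^2 + 9*s + 14)^3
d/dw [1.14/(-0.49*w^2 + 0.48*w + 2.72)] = (1.1172*w - 0.5472)/(-0.49*w^2 + 0.48*w + 2.72)^2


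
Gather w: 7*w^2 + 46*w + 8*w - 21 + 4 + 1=7*w^2 + 54*w - 16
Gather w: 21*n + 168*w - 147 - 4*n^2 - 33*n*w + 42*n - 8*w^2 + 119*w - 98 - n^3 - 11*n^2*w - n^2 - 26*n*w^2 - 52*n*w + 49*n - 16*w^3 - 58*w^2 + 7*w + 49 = -n^3 - 5*n^2 + 112*n - 16*w^3 + w^2*(-26*n - 66) + w*(-11*n^2 - 85*n + 294) - 196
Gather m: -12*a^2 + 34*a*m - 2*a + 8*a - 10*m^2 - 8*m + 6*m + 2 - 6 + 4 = -12*a^2 + 6*a - 10*m^2 + m*(34*a - 2)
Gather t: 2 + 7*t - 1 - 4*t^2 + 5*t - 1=-4*t^2 + 12*t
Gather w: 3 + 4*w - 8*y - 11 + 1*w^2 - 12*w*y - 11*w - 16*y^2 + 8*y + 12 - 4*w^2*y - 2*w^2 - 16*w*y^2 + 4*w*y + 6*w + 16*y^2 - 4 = w^2*(-4*y - 1) + w*(-16*y^2 - 8*y - 1)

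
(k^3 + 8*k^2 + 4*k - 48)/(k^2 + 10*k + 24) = k - 2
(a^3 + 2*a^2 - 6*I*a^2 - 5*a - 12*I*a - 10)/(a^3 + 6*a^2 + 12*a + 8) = (a^2 - 6*I*a - 5)/(a^2 + 4*a + 4)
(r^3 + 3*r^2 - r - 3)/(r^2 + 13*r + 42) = (r^3 + 3*r^2 - r - 3)/(r^2 + 13*r + 42)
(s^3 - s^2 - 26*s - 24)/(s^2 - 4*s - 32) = (s^2 - 5*s - 6)/(s - 8)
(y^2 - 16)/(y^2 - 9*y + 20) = (y + 4)/(y - 5)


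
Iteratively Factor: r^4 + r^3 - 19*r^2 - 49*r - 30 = (r + 2)*(r^3 - r^2 - 17*r - 15) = (r - 5)*(r + 2)*(r^2 + 4*r + 3) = (r - 5)*(r + 1)*(r + 2)*(r + 3)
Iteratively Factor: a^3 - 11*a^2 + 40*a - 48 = (a - 3)*(a^2 - 8*a + 16) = (a - 4)*(a - 3)*(a - 4)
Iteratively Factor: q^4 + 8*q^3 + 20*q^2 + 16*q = (q + 2)*(q^3 + 6*q^2 + 8*q) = q*(q + 2)*(q^2 + 6*q + 8) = q*(q + 2)^2*(q + 4)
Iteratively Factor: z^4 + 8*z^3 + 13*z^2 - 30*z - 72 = (z - 2)*(z^3 + 10*z^2 + 33*z + 36) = (z - 2)*(z + 4)*(z^2 + 6*z + 9) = (z - 2)*(z + 3)*(z + 4)*(z + 3)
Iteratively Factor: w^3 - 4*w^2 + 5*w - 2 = (w - 1)*(w^2 - 3*w + 2) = (w - 1)^2*(w - 2)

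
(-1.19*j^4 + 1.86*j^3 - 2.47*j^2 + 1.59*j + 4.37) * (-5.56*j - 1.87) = 6.6164*j^5 - 8.1163*j^4 + 10.255*j^3 - 4.2215*j^2 - 27.2705*j - 8.1719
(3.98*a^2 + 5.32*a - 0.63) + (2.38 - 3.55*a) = 3.98*a^2 + 1.77*a + 1.75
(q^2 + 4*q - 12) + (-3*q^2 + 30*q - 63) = -2*q^2 + 34*q - 75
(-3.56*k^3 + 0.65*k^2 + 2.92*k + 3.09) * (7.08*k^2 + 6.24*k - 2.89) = -25.2048*k^5 - 17.6124*k^4 + 35.018*k^3 + 38.2195*k^2 + 10.8428*k - 8.9301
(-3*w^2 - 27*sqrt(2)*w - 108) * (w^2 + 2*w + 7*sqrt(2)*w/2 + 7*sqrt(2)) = -3*w^4 - 75*sqrt(2)*w^3/2 - 6*w^3 - 297*w^2 - 75*sqrt(2)*w^2 - 594*w - 378*sqrt(2)*w - 756*sqrt(2)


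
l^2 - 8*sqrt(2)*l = l*(l - 8*sqrt(2))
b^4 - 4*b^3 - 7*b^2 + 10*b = b*(b - 5)*(b - 1)*(b + 2)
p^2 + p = p*(p + 1)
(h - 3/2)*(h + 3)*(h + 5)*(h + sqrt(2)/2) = h^4 + sqrt(2)*h^3/2 + 13*h^3/2 + 3*h^2 + 13*sqrt(2)*h^2/4 - 45*h/2 + 3*sqrt(2)*h/2 - 45*sqrt(2)/4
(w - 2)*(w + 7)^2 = w^3 + 12*w^2 + 21*w - 98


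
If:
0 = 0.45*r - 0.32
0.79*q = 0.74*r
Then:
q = 0.67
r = 0.71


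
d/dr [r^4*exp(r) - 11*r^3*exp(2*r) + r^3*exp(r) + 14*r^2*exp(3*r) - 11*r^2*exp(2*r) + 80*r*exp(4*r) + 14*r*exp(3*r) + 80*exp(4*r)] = (r^4 - 22*r^3*exp(r) + 5*r^3 + 42*r^2*exp(2*r) - 55*r^2*exp(r) + 3*r^2 + 320*r*exp(3*r) + 70*r*exp(2*r) - 22*r*exp(r) + 400*exp(3*r) + 14*exp(2*r))*exp(r)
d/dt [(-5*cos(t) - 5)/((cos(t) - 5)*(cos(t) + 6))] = 5*(sin(t)^2 - 2*cos(t) - 32)*sin(t)/((cos(t) - 5)^2*(cos(t) + 6)^2)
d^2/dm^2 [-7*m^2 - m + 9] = -14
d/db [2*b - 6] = 2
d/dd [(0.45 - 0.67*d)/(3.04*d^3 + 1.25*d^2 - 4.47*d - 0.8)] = (4.0736*d^3 - 3.2665*d^2 - 1.125*d + 2.5475)/(9.2416*d^6 + 7.6*d^5 - 25.6151*d^4 - 16.039*d^3 + 17.9809*d^2 + 7.152*d + 0.64)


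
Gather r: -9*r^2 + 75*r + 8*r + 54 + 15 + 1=-9*r^2 + 83*r + 70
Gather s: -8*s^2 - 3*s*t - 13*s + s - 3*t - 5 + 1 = -8*s^2 + s*(-3*t - 12) - 3*t - 4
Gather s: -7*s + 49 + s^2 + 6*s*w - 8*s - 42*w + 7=s^2 + s*(6*w - 15) - 42*w + 56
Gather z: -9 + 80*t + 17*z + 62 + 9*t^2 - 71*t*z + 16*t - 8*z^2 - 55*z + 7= 9*t^2 + 96*t - 8*z^2 + z*(-71*t - 38) + 60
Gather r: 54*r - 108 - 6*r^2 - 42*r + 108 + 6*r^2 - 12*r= 0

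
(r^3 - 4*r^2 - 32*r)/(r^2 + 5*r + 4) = r*(r - 8)/(r + 1)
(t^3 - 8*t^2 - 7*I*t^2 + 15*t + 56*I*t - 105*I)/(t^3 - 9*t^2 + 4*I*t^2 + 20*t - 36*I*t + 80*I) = (t^2 - t*(3 + 7*I) + 21*I)/(t^2 + 4*t*(-1 + I) - 16*I)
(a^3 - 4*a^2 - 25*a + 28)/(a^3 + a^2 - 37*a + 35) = (a^2 - 3*a - 28)/(a^2 + 2*a - 35)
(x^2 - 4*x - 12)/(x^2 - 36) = (x + 2)/(x + 6)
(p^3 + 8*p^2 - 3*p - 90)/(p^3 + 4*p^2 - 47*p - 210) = (p - 3)/(p - 7)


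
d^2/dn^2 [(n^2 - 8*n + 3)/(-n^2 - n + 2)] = 6*(3*n^3 - 5*n^2 + 13*n + 1)/(n^6 + 3*n^5 - 3*n^4 - 11*n^3 + 6*n^2 + 12*n - 8)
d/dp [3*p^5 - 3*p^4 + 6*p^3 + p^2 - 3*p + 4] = 15*p^4 - 12*p^3 + 18*p^2 + 2*p - 3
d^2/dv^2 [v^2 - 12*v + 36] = 2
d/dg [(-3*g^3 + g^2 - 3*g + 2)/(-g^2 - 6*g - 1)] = (3*g^4 + 36*g^3 + 2*g + 15)/(g^4 + 12*g^3 + 38*g^2 + 12*g + 1)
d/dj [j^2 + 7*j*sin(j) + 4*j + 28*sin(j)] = 7*j*cos(j) + 2*j + 7*sin(j) + 28*cos(j) + 4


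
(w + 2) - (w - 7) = 9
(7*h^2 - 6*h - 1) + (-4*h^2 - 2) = 3*h^2 - 6*h - 3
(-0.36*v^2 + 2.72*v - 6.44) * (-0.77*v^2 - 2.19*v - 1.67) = 0.2772*v^4 - 1.306*v^3 - 0.3968*v^2 + 9.5612*v + 10.7548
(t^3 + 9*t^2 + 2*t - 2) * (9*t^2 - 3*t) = 9*t^5 + 78*t^4 - 9*t^3 - 24*t^2 + 6*t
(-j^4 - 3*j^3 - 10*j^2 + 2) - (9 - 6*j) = -j^4 - 3*j^3 - 10*j^2 + 6*j - 7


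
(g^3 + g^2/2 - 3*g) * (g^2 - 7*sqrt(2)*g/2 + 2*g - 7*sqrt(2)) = g^5 - 7*sqrt(2)*g^4/2 + 5*g^4/2 - 35*sqrt(2)*g^3/4 - 2*g^3 - 6*g^2 + 7*sqrt(2)*g^2 + 21*sqrt(2)*g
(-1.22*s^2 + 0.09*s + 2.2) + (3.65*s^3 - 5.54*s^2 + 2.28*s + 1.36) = 3.65*s^3 - 6.76*s^2 + 2.37*s + 3.56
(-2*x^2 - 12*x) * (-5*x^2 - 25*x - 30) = 10*x^4 + 110*x^3 + 360*x^2 + 360*x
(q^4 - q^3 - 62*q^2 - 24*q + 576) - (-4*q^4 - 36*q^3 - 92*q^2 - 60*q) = 5*q^4 + 35*q^3 + 30*q^2 + 36*q + 576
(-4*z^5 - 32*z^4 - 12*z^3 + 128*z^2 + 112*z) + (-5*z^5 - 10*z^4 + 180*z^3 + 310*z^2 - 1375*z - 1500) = -9*z^5 - 42*z^4 + 168*z^3 + 438*z^2 - 1263*z - 1500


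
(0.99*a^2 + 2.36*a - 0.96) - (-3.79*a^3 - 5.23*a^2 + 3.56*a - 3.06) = 3.79*a^3 + 6.22*a^2 - 1.2*a + 2.1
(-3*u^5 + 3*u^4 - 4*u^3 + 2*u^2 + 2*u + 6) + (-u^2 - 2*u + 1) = -3*u^5 + 3*u^4 - 4*u^3 + u^2 + 7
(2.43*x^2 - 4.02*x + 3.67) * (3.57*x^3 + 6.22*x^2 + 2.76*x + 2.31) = 8.6751*x^5 + 0.763200000000003*x^4 - 5.1957*x^3 + 17.3455*x^2 + 0.843*x + 8.4777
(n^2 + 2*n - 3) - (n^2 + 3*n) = -n - 3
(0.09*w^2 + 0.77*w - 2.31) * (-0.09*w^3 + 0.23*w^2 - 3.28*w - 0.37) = -0.0081*w^5 - 0.0486*w^4 + 0.0898*w^3 - 3.0902*w^2 + 7.2919*w + 0.8547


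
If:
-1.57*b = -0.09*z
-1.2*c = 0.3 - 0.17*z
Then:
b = 0.0573248407643312*z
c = 0.141666666666667*z - 0.25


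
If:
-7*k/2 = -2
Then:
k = 4/7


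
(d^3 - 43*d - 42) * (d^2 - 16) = d^5 - 59*d^3 - 42*d^2 + 688*d + 672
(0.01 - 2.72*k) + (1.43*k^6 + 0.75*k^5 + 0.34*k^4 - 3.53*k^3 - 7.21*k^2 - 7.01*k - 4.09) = 1.43*k^6 + 0.75*k^5 + 0.34*k^4 - 3.53*k^3 - 7.21*k^2 - 9.73*k - 4.08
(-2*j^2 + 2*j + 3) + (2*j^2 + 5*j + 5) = 7*j + 8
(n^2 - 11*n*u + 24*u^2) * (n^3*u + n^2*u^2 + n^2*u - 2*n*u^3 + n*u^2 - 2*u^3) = n^5*u - 10*n^4*u^2 + n^4*u + 11*n^3*u^3 - 10*n^3*u^2 + 46*n^2*u^4 + 11*n^2*u^3 - 48*n*u^5 + 46*n*u^4 - 48*u^5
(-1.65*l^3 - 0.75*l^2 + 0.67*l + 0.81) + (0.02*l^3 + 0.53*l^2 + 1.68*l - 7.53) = -1.63*l^3 - 0.22*l^2 + 2.35*l - 6.72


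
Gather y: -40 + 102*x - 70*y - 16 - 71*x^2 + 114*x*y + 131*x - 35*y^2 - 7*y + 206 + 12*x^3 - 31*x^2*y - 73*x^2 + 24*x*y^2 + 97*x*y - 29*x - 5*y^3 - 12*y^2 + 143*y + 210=12*x^3 - 144*x^2 + 204*x - 5*y^3 + y^2*(24*x - 47) + y*(-31*x^2 + 211*x + 66) + 360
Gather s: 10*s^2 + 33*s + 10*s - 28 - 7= 10*s^2 + 43*s - 35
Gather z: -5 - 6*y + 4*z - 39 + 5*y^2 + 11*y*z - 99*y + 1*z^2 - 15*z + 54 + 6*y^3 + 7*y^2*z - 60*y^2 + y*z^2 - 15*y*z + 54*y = 6*y^3 - 55*y^2 - 51*y + z^2*(y + 1) + z*(7*y^2 - 4*y - 11) + 10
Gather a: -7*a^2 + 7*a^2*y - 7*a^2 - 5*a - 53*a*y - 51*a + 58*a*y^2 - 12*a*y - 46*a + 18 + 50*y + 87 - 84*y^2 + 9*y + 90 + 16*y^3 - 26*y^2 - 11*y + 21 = a^2*(7*y - 14) + a*(58*y^2 - 65*y - 102) + 16*y^3 - 110*y^2 + 48*y + 216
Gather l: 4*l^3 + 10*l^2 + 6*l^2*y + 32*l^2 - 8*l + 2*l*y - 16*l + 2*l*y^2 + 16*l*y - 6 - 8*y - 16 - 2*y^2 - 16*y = 4*l^3 + l^2*(6*y + 42) + l*(2*y^2 + 18*y - 24) - 2*y^2 - 24*y - 22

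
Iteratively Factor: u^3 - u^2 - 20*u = (u - 5)*(u^2 + 4*u) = (u - 5)*(u + 4)*(u)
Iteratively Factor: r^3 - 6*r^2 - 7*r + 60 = (r - 5)*(r^2 - r - 12) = (r - 5)*(r - 4)*(r + 3)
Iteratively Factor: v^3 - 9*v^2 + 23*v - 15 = (v - 5)*(v^2 - 4*v + 3) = (v - 5)*(v - 3)*(v - 1)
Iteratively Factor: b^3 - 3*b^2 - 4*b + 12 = (b - 3)*(b^2 - 4) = (b - 3)*(b - 2)*(b + 2)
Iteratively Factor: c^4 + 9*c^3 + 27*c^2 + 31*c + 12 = (c + 3)*(c^3 + 6*c^2 + 9*c + 4) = (c + 1)*(c + 3)*(c^2 + 5*c + 4) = (c + 1)^2*(c + 3)*(c + 4)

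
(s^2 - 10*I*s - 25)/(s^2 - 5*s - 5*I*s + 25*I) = (s - 5*I)/(s - 5)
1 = 1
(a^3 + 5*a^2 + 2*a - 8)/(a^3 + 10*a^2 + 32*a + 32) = (a - 1)/(a + 4)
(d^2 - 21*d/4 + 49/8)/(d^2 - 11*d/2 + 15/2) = (8*d^2 - 42*d + 49)/(4*(2*d^2 - 11*d + 15))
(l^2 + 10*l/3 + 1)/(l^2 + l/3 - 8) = (3*l + 1)/(3*l - 8)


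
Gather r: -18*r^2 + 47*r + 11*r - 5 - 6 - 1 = -18*r^2 + 58*r - 12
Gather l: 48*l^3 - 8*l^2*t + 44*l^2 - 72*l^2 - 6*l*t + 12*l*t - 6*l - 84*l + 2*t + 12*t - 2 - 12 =48*l^3 + l^2*(-8*t - 28) + l*(6*t - 90) + 14*t - 14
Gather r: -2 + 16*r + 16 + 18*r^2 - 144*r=18*r^2 - 128*r + 14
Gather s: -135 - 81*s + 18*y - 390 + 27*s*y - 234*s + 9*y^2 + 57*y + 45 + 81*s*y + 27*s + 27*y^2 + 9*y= s*(108*y - 288) + 36*y^2 + 84*y - 480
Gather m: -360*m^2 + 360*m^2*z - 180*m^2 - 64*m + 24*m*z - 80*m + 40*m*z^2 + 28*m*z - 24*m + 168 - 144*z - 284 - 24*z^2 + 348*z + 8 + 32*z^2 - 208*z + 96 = m^2*(360*z - 540) + m*(40*z^2 + 52*z - 168) + 8*z^2 - 4*z - 12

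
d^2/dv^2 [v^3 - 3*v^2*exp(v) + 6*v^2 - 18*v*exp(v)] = -3*v^2*exp(v) - 30*v*exp(v) + 6*v - 42*exp(v) + 12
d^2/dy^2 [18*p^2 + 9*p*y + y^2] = 2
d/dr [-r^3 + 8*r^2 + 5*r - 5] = -3*r^2 + 16*r + 5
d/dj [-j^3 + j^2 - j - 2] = -3*j^2 + 2*j - 1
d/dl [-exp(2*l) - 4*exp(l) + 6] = 2*(-exp(l) - 2)*exp(l)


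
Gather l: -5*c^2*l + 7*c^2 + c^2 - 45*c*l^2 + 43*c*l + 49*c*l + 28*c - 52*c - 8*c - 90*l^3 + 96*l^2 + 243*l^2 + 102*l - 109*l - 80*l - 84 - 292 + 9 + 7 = 8*c^2 - 32*c - 90*l^3 + l^2*(339 - 45*c) + l*(-5*c^2 + 92*c - 87) - 360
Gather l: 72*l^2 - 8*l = 72*l^2 - 8*l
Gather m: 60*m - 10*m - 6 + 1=50*m - 5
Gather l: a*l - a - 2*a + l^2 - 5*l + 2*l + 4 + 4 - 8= -3*a + l^2 + l*(a - 3)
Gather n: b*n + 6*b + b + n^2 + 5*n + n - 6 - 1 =7*b + n^2 + n*(b + 6) - 7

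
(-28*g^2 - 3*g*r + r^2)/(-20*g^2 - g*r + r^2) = (-7*g + r)/(-5*g + r)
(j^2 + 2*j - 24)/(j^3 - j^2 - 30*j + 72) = 1/(j - 3)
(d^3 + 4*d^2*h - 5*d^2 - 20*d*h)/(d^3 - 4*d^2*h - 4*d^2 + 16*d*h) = (d^2 + 4*d*h - 5*d - 20*h)/(d^2 - 4*d*h - 4*d + 16*h)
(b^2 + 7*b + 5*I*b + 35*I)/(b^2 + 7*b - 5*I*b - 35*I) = (b + 5*I)/(b - 5*I)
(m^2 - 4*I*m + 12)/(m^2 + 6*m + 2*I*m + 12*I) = (m - 6*I)/(m + 6)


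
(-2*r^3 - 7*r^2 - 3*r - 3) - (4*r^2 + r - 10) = -2*r^3 - 11*r^2 - 4*r + 7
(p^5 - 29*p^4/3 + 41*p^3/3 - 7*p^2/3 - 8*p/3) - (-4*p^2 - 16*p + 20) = p^5 - 29*p^4/3 + 41*p^3/3 + 5*p^2/3 + 40*p/3 - 20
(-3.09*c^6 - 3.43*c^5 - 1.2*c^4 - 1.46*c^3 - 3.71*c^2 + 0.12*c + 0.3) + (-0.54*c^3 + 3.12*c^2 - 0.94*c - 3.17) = -3.09*c^6 - 3.43*c^5 - 1.2*c^4 - 2.0*c^3 - 0.59*c^2 - 0.82*c - 2.87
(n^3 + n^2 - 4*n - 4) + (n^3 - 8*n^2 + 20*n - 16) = 2*n^3 - 7*n^2 + 16*n - 20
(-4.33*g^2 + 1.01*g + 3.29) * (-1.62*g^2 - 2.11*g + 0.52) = 7.0146*g^4 + 7.5001*g^3 - 9.7125*g^2 - 6.4167*g + 1.7108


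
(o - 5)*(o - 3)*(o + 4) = o^3 - 4*o^2 - 17*o + 60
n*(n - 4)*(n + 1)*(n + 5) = n^4 + 2*n^3 - 19*n^2 - 20*n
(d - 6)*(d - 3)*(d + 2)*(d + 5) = d^4 - 2*d^3 - 35*d^2 + 36*d + 180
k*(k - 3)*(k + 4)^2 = k^4 + 5*k^3 - 8*k^2 - 48*k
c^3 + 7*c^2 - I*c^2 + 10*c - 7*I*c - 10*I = (c + 2)*(c + 5)*(c - I)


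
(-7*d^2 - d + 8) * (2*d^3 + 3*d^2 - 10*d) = -14*d^5 - 23*d^4 + 83*d^3 + 34*d^2 - 80*d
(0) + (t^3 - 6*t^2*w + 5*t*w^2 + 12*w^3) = t^3 - 6*t^2*w + 5*t*w^2 + 12*w^3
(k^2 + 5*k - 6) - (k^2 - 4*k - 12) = 9*k + 6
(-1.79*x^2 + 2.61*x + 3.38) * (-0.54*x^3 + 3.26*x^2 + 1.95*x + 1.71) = 0.9666*x^5 - 7.2448*x^4 + 3.1929*x^3 + 13.0474*x^2 + 11.0541*x + 5.7798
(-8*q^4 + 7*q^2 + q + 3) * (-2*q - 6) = 16*q^5 + 48*q^4 - 14*q^3 - 44*q^2 - 12*q - 18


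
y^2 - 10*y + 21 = (y - 7)*(y - 3)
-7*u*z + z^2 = z*(-7*u + z)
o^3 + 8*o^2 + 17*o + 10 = (o + 1)*(o + 2)*(o + 5)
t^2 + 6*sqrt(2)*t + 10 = (t + sqrt(2))*(t + 5*sqrt(2))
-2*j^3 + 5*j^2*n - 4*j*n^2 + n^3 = (-2*j + n)*(-j + n)^2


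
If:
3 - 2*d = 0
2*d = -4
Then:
No Solution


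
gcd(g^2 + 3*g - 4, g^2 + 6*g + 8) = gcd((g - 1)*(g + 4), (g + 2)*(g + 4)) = g + 4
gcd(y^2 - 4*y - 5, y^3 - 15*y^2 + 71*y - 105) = y - 5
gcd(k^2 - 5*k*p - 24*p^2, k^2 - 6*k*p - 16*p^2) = -k + 8*p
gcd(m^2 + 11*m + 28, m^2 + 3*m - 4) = m + 4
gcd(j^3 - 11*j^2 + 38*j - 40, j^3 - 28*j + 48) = j^2 - 6*j + 8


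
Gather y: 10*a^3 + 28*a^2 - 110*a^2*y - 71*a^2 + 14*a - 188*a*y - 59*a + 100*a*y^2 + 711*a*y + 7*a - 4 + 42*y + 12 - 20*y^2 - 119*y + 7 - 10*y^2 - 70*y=10*a^3 - 43*a^2 - 38*a + y^2*(100*a - 30) + y*(-110*a^2 + 523*a - 147) + 15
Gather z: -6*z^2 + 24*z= -6*z^2 + 24*z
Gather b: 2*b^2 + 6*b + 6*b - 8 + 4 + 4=2*b^2 + 12*b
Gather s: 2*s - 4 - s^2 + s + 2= -s^2 + 3*s - 2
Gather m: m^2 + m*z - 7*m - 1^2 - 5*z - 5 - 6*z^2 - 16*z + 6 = m^2 + m*(z - 7) - 6*z^2 - 21*z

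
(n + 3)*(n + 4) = n^2 + 7*n + 12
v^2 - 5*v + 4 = (v - 4)*(v - 1)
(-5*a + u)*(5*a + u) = -25*a^2 + u^2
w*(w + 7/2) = w^2 + 7*w/2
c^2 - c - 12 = (c - 4)*(c + 3)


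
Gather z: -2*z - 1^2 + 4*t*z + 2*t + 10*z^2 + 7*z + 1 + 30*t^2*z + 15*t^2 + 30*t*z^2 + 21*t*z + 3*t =15*t^2 + 5*t + z^2*(30*t + 10) + z*(30*t^2 + 25*t + 5)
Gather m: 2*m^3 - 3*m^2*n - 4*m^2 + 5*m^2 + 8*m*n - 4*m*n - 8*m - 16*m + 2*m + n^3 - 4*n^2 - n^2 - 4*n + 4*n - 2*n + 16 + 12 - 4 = 2*m^3 + m^2*(1 - 3*n) + m*(4*n - 22) + n^3 - 5*n^2 - 2*n + 24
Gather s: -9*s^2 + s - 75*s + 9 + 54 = -9*s^2 - 74*s + 63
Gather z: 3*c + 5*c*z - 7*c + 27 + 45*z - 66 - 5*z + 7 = -4*c + z*(5*c + 40) - 32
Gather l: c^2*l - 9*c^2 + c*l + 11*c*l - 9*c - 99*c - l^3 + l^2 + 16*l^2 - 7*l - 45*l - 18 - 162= -9*c^2 - 108*c - l^3 + 17*l^2 + l*(c^2 + 12*c - 52) - 180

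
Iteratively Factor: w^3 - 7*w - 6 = (w - 3)*(w^2 + 3*w + 2) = (w - 3)*(w + 1)*(w + 2)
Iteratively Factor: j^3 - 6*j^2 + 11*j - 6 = (j - 1)*(j^2 - 5*j + 6) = (j - 3)*(j - 1)*(j - 2)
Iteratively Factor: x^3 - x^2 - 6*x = (x + 2)*(x^2 - 3*x) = (x - 3)*(x + 2)*(x)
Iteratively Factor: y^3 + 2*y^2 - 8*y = (y + 4)*(y^2 - 2*y) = (y - 2)*(y + 4)*(y)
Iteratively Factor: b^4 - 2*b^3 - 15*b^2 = (b)*(b^3 - 2*b^2 - 15*b) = b^2*(b^2 - 2*b - 15) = b^2*(b + 3)*(b - 5)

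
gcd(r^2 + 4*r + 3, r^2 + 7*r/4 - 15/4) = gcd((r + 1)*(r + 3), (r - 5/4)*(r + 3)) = r + 3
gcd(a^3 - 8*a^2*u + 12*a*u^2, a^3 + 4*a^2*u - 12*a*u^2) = -a^2 + 2*a*u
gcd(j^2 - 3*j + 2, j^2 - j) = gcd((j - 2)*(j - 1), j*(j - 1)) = j - 1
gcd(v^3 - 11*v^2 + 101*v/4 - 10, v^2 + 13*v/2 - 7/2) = v - 1/2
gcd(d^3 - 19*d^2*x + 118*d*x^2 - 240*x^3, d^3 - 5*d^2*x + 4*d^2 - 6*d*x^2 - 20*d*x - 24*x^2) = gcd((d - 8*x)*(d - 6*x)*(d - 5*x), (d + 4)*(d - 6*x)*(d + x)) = -d + 6*x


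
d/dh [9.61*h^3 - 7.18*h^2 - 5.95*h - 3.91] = 28.83*h^2 - 14.36*h - 5.95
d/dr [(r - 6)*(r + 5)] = 2*r - 1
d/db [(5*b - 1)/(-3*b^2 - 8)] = (15*b^2 - 6*b - 40)/(9*b^4 + 48*b^2 + 64)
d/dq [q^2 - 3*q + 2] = 2*q - 3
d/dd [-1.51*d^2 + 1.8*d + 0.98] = 1.8 - 3.02*d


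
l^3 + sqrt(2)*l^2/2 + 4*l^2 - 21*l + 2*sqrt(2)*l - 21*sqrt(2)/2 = (l - 3)*(l + 7)*(l + sqrt(2)/2)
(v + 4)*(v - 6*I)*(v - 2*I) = v^3 + 4*v^2 - 8*I*v^2 - 12*v - 32*I*v - 48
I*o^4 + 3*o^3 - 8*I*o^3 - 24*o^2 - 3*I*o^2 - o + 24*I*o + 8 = (o - 8)*(o - I)^2*(I*o + 1)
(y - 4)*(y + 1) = y^2 - 3*y - 4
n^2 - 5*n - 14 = (n - 7)*(n + 2)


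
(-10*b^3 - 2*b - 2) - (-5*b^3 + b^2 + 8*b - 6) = -5*b^3 - b^2 - 10*b + 4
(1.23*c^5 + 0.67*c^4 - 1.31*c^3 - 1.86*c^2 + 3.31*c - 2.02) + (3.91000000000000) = 1.23*c^5 + 0.67*c^4 - 1.31*c^3 - 1.86*c^2 + 3.31*c + 1.89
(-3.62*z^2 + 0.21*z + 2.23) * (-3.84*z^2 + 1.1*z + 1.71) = 13.9008*z^4 - 4.7884*z^3 - 14.5224*z^2 + 2.8121*z + 3.8133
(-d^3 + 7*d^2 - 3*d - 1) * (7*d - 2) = -7*d^4 + 51*d^3 - 35*d^2 - d + 2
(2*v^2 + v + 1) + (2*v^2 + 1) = 4*v^2 + v + 2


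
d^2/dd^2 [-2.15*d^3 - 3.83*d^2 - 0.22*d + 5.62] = -12.9*d - 7.66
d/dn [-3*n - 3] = -3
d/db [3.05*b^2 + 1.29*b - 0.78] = 6.1*b + 1.29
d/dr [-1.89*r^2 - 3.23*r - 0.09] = -3.78*r - 3.23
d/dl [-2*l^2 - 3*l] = -4*l - 3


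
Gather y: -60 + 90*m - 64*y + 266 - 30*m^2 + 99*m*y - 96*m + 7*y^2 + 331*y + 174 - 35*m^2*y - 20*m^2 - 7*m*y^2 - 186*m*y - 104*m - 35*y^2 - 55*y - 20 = -50*m^2 - 110*m + y^2*(-7*m - 28) + y*(-35*m^2 - 87*m + 212) + 360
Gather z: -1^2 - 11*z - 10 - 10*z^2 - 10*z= -10*z^2 - 21*z - 11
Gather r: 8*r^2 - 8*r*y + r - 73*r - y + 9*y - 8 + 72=8*r^2 + r*(-8*y - 72) + 8*y + 64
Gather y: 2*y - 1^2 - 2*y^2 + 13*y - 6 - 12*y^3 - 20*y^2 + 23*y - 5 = -12*y^3 - 22*y^2 + 38*y - 12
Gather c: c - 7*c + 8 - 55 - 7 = -6*c - 54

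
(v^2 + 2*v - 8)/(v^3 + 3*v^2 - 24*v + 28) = (v + 4)/(v^2 + 5*v - 14)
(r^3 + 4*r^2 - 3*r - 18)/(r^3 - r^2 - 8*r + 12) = (r + 3)/(r - 2)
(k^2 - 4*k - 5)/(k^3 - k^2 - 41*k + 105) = (k + 1)/(k^2 + 4*k - 21)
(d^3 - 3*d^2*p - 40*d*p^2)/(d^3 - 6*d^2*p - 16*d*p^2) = (d + 5*p)/(d + 2*p)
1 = 1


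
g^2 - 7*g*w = g*(g - 7*w)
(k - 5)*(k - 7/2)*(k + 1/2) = k^3 - 8*k^2 + 53*k/4 + 35/4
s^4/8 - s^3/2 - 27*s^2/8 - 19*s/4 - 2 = (s/4 + 1/2)*(s/2 + 1/2)*(s - 8)*(s + 1)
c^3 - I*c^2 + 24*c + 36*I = (c - 6*I)*(c + 2*I)*(c + 3*I)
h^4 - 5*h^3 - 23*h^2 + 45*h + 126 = (h - 7)*(h - 3)*(h + 2)*(h + 3)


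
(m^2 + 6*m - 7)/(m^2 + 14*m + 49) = (m - 1)/(m + 7)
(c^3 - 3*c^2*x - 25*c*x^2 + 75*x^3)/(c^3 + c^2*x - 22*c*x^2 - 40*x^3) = (c^2 + 2*c*x - 15*x^2)/(c^2 + 6*c*x + 8*x^2)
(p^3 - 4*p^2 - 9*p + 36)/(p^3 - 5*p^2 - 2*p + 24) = (p + 3)/(p + 2)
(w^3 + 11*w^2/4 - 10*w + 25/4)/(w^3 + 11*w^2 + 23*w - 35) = (w - 5/4)/(w + 7)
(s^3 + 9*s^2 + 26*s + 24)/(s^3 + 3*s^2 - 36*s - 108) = (s^2 + 6*s + 8)/(s^2 - 36)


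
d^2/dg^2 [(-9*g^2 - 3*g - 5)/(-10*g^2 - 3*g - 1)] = 10*(6*g^3 + 246*g^2 + 72*g - 1)/(1000*g^6 + 900*g^5 + 570*g^4 + 207*g^3 + 57*g^2 + 9*g + 1)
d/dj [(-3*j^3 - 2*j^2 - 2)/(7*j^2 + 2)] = j*(-21*j^3 - 18*j + 20)/(49*j^4 + 28*j^2 + 4)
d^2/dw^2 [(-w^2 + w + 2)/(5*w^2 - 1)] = 2*(25*w^3 + 135*w^2 + 15*w + 9)/(125*w^6 - 75*w^4 + 15*w^2 - 1)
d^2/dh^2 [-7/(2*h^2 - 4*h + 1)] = 28*(2*h^2 - 4*h - 8*(h - 1)^2 + 1)/(2*h^2 - 4*h + 1)^3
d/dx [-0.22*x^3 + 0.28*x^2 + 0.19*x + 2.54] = -0.66*x^2 + 0.56*x + 0.19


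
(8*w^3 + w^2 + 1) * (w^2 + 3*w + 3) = 8*w^5 + 25*w^4 + 27*w^3 + 4*w^2 + 3*w + 3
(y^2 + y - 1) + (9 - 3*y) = y^2 - 2*y + 8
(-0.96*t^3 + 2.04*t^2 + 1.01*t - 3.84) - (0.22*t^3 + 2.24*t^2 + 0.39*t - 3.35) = -1.18*t^3 - 0.2*t^2 + 0.62*t - 0.49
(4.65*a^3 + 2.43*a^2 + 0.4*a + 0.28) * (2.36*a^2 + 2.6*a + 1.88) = 10.974*a^5 + 17.8248*a^4 + 16.004*a^3 + 6.2692*a^2 + 1.48*a + 0.5264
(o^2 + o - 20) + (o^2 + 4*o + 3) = 2*o^2 + 5*o - 17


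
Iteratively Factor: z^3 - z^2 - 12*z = (z - 4)*(z^2 + 3*z) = (z - 4)*(z + 3)*(z)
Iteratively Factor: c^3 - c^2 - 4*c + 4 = (c + 2)*(c^2 - 3*c + 2) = (c - 2)*(c + 2)*(c - 1)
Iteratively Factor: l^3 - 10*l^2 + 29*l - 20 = (l - 4)*(l^2 - 6*l + 5) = (l - 4)*(l - 1)*(l - 5)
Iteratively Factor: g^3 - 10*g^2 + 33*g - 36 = (g - 3)*(g^2 - 7*g + 12) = (g - 3)^2*(g - 4)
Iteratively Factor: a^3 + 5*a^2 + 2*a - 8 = (a - 1)*(a^2 + 6*a + 8) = (a - 1)*(a + 4)*(a + 2)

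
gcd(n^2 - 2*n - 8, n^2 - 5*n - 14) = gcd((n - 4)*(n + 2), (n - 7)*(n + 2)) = n + 2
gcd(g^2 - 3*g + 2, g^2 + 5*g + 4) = 1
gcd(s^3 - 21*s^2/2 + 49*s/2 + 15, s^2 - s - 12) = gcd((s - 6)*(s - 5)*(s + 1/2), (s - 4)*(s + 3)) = 1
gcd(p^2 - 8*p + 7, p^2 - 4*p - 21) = p - 7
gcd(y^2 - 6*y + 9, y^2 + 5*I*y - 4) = 1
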